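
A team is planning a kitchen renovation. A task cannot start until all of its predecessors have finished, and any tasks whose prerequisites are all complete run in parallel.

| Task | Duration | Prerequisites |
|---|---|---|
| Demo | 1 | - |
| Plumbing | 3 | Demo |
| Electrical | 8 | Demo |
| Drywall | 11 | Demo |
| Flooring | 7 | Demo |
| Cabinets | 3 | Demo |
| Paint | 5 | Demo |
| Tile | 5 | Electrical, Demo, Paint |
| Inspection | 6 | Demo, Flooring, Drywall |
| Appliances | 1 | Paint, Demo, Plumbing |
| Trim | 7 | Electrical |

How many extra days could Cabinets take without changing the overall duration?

Critical path: Demo→Drywall→Inspection = 1+11+6 = 18, so the finish is 18 days.
Longest path through Cabinets: 4 days (earliest finish 4, latest finish 18).
Slack of Cabinets = 15 − 1 = 14 days.

14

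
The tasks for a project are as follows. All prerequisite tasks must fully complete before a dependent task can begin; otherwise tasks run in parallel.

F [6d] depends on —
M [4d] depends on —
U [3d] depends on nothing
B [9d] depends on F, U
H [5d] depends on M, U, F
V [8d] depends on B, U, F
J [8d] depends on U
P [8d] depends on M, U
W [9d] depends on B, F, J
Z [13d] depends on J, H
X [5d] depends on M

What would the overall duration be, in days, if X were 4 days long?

24

Actual critical path: F→B→W = 6+9+9 = 24 ⇒ 24 days.
X has 15 days of float (longest path through it is 9).
That remains the longest chain; total 24 days.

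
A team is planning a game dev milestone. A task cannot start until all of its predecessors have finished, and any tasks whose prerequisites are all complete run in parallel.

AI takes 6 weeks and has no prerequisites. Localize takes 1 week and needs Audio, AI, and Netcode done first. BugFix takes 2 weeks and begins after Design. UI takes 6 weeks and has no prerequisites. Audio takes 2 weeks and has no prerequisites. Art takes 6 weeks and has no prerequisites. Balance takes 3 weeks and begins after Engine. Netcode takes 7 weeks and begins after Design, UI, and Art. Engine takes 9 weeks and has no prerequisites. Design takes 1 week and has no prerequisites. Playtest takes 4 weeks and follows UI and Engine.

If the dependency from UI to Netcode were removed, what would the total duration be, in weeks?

14

Original critical path: Art→Netcode→Localize = 6+7+1 = 14 ⇒ 14 weeks.
Dropping UI→Netcode doesn't change Netcode's earliest start (6); another predecessor still binds.
The longest chain is now Art→Netcode→Localize = 6+7+1 = 14, so the game dev milestone takes 14 weeks.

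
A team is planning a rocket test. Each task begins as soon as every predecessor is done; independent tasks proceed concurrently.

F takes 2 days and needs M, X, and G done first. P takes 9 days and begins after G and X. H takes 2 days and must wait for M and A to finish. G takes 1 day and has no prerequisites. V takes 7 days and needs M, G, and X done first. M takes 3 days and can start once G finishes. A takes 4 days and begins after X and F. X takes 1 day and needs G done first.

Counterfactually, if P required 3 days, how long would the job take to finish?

Actual critical path: G→M→F→A→H = 1+3+2+4+2 = 12 ⇒ 12 days.
P has 1 day of float (longest path through it is 11).
No other chain overtakes it, so the finish is 12 days.

12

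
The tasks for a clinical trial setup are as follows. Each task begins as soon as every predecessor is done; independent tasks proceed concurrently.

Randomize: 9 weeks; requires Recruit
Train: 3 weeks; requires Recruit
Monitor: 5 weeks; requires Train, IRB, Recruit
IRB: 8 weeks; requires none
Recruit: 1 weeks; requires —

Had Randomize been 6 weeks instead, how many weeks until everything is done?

Critical path before the change: IRB→Monitor = 8+5 = 13 giving 13 weeks.
Randomize is off the critical path — its longest chain is 10 weeks, giving 3 of slack.
That remains the longest chain; total 13 weeks.

13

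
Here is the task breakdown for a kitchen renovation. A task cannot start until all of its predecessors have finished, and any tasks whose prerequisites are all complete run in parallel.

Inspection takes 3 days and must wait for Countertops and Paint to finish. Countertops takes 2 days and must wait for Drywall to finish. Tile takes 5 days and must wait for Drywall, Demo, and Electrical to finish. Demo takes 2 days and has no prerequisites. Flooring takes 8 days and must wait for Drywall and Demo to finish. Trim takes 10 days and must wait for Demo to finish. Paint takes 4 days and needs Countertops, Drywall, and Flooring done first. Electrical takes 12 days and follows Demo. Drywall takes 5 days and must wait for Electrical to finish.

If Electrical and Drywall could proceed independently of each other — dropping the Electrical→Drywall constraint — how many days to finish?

20

Before: longest chain Demo→Electrical→Drywall→Flooring→Paint→Inspection = 2+12+5+8+4+3 = 34, finish 34.
Without Electrical→Drywall, Drywall's earliest start moves from 14 to 0.
The longest chain is now Drywall→Flooring→Paint→Inspection = 5+8+4+3 = 20, so the job takes 20 days.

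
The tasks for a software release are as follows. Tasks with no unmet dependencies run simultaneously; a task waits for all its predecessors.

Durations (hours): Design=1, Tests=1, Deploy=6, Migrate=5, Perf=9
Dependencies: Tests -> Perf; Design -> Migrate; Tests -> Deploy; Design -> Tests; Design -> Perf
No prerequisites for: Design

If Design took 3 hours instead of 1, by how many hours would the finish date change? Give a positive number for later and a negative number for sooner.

2

The binding path is Design→Tests→Perf = 1+1+9 = 11; finish at 11 hours.
Design is on the critical path; changing it to 3 makes that path 13 hours.
The critical path is still Design→Tests→Perf; finish is now 13 hours.
Change in finish: 13 − 11 = +2 hours.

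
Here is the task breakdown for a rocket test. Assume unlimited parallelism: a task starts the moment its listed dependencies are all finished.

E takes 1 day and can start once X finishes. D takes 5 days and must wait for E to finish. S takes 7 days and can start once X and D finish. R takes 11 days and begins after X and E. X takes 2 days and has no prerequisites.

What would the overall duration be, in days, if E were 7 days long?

21

Baseline: X→E→D→S = 2+1+5+7 = 15 → 15 days.
E lies on that path, so at 7 days the path becomes 21 days.
The critical path is still X→E→D→S; finish is now 21 days.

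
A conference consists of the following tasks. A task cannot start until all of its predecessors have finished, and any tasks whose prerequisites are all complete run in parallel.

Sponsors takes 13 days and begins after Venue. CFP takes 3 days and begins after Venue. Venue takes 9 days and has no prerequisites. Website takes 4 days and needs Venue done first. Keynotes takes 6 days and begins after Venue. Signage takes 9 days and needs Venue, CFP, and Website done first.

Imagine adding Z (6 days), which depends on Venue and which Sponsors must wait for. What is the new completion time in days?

28

Originally the job takes 22 days.
With Z inserted, Sponsors now waits for max(Venue, Z).
New critical path: Venue→Z→Sponsors = 9+6+13 = 28 ⇒ 28 days.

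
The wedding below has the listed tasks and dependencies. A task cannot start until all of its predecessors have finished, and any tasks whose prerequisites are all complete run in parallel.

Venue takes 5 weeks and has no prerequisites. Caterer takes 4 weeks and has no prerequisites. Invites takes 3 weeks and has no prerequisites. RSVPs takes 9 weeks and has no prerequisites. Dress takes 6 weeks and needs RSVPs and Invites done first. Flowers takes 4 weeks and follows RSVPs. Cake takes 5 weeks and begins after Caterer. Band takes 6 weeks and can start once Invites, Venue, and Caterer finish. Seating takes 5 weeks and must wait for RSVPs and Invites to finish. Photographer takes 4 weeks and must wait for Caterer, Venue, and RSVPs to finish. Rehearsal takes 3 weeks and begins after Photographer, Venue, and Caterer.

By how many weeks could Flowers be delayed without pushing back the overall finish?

RSVPs→Photographer→Rehearsal = 9+4+3 = 16 sets the makespan at 16 weeks.
Longest path through Flowers: 13 weeks (earliest finish 13, latest finish 16).
Slack of Flowers = 12 − 9 = 3 weeks.

3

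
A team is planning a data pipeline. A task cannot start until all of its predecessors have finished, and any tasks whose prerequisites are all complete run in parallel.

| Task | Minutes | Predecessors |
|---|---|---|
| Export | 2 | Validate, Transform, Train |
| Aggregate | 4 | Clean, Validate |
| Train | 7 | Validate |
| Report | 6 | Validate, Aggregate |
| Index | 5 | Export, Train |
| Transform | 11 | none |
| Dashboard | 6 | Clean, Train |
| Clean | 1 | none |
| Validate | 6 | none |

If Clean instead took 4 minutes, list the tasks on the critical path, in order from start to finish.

Validate, Train, Export, Index

Critical path before the change: Validate→Train→Export→Index = 6+7+2+5 = 20 giving 20 minutes.
The longest path through Clean is only 11 minutes, so Clean has float 9.
The critical path is still Validate→Train→Export→Index; finish is now 20 minutes.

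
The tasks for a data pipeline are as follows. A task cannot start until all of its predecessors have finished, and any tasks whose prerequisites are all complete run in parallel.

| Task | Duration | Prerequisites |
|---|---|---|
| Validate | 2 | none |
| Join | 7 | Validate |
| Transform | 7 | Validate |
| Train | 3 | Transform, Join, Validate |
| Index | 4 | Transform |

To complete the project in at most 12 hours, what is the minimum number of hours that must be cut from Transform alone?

Current finish: 13 hours; target: 12.
Transform is on every critical path, so each hour cut from Transform cuts the finish by one (this holds down to a finish of 12).
Need 13 − 12 = 1 hour off Transform → Transform becomes 6 hours, finish becomes 12.

1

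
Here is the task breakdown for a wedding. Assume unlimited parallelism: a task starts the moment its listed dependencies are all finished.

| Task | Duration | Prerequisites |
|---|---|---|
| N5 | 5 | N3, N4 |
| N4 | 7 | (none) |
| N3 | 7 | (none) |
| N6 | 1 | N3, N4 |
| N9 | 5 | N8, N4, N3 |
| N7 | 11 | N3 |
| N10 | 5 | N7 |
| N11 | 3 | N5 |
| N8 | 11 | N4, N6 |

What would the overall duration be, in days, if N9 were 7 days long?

Baseline: N3→N6→N8→N9 = 7+1+11+5 = 24 → 24 days.
N9 lies on that path, so at 7 days the path becomes 26 days.
No other chain overtakes it, so the finish is 26 days.

26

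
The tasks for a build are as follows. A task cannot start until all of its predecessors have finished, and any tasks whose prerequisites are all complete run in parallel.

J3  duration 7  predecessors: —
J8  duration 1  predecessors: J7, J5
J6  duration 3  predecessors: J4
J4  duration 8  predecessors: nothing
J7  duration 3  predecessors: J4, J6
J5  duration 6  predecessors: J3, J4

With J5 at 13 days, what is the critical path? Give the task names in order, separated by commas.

J4, J5, J8

Baseline: J4→J5→J8 = 8+6+1 = 15 → 15 days.
Since J5 is critical, the +7 change carries straight to that chain (now 22 days).
The critical path is still J4→J5→J8; finish is now 22 days.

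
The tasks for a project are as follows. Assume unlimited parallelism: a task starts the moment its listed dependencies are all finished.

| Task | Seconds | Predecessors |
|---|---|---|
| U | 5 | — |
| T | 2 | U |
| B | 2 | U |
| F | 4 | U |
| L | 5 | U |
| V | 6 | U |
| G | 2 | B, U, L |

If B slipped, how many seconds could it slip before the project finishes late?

3

The longest chain is U→L→G = 5+5+2 = 12; overall finish 12 seconds.
B finishes as early as 7 and must finish by 10.
Float = 12 − 9 = 3.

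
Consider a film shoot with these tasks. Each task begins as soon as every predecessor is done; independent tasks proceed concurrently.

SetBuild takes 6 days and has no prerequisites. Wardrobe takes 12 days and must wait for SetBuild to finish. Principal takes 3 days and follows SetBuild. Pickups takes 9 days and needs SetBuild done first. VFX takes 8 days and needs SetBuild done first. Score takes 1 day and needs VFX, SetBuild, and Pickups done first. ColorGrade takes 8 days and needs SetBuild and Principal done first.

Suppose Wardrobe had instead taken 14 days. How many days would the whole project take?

Critical path before the change: SetBuild→Wardrobe = 6+12 = 18 giving 18 days.
Since Wardrobe is critical, the +2 change carries straight to that chain (now 20 days).
That remains the longest chain; total 20 days.

20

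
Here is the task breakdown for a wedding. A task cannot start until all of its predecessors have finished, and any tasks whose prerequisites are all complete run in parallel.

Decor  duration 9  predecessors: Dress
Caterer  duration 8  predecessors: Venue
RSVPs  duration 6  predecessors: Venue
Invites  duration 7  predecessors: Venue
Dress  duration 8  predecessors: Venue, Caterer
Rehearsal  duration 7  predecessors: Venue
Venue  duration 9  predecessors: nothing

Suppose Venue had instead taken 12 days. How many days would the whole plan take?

37

As given, the longest chain is Venue→Caterer→Dress→Decor = 9+8+8+9 = 34, so the finish is 34 days.
Venue lies on that path, so at 12 days the path becomes 37 days.
That remains the longest chain; total 37 days.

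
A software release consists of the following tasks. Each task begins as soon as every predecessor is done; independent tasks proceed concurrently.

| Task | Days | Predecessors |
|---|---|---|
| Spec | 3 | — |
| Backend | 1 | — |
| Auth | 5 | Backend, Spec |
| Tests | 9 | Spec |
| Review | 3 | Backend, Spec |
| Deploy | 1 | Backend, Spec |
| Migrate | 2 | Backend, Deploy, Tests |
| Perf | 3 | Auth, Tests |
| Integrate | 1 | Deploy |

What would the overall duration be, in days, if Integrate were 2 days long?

Critical path before the change: Spec→Tests→Perf = 3+9+3 = 15 giving 15 days.
The longest path through Integrate is only 5 days, so Integrate has float 10.
That remains the longest chain; total 15 days.

15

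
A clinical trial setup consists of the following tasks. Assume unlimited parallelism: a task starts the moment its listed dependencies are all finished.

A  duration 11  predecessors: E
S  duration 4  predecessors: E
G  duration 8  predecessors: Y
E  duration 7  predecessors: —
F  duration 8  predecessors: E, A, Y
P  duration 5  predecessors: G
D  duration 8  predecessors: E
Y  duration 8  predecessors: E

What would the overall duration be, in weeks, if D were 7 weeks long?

As given, the longest chain is E→Y→G→P = 7+8+8+5 = 28, so the finish is 28 weeks.
D is off the critical path — its longest chain is 15 weeks, giving 13 of slack.
No other chain overtakes it, so the finish is 28 weeks.

28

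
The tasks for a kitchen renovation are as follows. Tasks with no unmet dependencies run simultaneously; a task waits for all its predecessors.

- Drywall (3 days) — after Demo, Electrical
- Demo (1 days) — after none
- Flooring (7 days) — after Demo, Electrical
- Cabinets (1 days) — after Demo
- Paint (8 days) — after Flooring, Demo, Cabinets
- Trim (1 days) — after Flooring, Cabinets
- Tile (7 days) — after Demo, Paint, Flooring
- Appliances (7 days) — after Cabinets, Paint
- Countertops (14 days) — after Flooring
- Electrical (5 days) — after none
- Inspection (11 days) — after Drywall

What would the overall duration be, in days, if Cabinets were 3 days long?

27

Baseline: Electrical→Flooring→Paint→Tile = 5+7+8+7 = 27 → 27 days.
Cabinets is off the critical path — its longest chain is 17 days, giving 10 of slack.
That remains the longest chain; total 27 days.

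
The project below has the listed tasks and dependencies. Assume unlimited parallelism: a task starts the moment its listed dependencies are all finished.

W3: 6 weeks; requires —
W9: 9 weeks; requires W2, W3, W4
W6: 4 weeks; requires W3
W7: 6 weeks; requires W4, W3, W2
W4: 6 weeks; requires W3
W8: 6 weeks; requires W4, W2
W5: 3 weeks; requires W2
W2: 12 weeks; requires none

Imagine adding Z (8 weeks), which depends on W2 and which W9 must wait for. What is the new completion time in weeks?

29

Originally the project takes 21 weeks.
With Z inserted, W9 now waits for max(W2, W3, W4, Z).
New critical path: W2→Z→W9 = 12+8+9 = 29 ⇒ 29 weeks.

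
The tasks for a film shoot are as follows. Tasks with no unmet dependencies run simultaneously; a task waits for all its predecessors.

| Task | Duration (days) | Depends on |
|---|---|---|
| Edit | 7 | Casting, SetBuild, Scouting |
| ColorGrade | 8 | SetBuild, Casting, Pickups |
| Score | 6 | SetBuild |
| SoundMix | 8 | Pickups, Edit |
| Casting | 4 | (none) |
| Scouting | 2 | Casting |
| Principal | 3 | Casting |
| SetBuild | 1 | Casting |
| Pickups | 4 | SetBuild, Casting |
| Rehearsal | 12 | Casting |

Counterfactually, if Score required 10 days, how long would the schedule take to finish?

21

Actual critical path: Casting→Scouting→Edit→SoundMix = 4+2+7+8 = 21 ⇒ 21 days.
Score is off the critical path — its longest chain is 11 days, giving 10 of slack.
No other chain overtakes it, so the finish is 21 days.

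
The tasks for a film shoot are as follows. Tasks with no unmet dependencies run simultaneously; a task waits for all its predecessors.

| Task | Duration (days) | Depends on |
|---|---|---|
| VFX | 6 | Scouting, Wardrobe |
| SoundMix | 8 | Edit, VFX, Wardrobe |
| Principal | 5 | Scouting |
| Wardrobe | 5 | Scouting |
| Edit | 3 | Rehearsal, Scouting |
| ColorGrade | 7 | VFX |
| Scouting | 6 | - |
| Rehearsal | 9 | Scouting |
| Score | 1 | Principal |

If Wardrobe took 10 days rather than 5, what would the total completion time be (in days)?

30

Baseline: Scouting→Rehearsal→Edit→SoundMix = 6+9+3+8 = 26 → 26 days.
Wardrobe is off the critical path — its longest chain is 25 days, giving 1 of slack.
New critical path: Scouting→Wardrobe→VFX→SoundMix = 6+10+6+8 = 30 ⇒ 30 days.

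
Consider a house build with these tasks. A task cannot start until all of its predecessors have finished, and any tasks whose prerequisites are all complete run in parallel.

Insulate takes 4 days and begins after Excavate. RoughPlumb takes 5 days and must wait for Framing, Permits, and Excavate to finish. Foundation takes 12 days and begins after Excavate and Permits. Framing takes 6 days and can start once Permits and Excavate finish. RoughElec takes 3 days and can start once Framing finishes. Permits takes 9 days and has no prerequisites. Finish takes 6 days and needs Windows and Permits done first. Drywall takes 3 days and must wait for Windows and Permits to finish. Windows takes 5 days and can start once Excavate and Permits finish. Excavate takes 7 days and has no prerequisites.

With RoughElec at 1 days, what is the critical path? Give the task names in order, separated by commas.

Critical path before the change: Permits→Foundation = 9+12 = 21 giving 21 days.
RoughElec has 3 days of float (longest path through it is 18).
The critical path is still Permits→Foundation; finish is now 21 days.

Permits, Foundation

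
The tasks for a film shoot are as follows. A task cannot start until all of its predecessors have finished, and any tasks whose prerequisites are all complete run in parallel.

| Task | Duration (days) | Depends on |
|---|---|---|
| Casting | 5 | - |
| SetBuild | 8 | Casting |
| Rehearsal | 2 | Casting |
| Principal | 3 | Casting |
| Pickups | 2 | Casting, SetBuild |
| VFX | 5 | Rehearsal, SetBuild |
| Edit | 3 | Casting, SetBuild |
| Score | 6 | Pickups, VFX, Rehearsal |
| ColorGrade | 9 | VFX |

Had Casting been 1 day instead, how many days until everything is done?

23

As given, the longest chain is Casting→SetBuild→VFX→ColorGrade = 5+8+5+9 = 27, so the finish is 27 days.
Casting is on the critical path; changing it to 1 makes that path 23 days.
That remains the longest chain; total 23 days.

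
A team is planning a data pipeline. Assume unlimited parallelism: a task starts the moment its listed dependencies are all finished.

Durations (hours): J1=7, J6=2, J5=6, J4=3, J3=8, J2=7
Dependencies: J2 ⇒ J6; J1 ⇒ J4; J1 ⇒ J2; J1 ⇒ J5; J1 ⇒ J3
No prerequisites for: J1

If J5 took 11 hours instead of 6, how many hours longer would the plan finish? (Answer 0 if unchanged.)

2

Critical path before the change: J1→J2→J6 = 7+7+2 = 16 giving 16 hours.
J5 has 3 hours of float (longest path through it is 13).
New critical path: J1→J5 = 7+11 = 18 ⇒ 18 hours.
Change in finish: 18 − 16 = +2 hours.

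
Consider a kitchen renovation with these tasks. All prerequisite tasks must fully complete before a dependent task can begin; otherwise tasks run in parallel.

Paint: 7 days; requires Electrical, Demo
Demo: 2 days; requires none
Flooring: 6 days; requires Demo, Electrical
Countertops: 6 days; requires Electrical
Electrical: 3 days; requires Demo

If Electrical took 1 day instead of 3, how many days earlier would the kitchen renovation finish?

2

Critical path before the change: Demo→Electrical→Paint = 2+3+7 = 12 giving 12 days.
Electrical is on the critical path; changing it to 1 makes that path 10 days.
That remains the longest chain; total 10 days.
Change in finish: 10 − 12 = -2 days.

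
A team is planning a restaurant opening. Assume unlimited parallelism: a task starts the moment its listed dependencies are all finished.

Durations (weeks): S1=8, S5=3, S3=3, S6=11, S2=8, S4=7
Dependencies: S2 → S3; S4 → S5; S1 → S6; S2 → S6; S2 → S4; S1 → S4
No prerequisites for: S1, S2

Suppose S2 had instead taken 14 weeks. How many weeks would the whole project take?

25

Baseline: S2→S6 = 8+11 = 19 → 19 weeks.
Since S2 is critical, the +6 change carries straight to that chain (now 25 weeks).
The critical path is still S2→S6; finish is now 25 weeks.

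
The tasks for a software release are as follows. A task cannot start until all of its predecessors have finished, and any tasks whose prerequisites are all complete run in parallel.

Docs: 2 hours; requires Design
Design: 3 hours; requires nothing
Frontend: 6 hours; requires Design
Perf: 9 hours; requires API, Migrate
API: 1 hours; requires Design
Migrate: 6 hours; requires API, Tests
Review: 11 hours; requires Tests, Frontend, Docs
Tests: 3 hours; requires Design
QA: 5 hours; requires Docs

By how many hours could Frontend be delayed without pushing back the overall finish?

1

Critical path: Design→Tests→Migrate→Perf = 3+3+6+9 = 21, so the finish is 21 hours.
The longest chain containing Frontend totals 20 hours.
Float = 21 − 20 = 1.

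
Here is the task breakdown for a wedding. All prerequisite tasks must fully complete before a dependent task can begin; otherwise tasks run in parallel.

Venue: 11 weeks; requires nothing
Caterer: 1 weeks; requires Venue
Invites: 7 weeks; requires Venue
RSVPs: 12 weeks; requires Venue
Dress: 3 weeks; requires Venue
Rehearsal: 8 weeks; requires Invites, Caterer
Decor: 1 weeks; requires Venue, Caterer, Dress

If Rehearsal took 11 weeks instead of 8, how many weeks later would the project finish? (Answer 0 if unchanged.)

Baseline: Venue→Invites→Rehearsal = 11+7+8 = 26 → 26 weeks.
Rehearsal lies on that path, so at 11 weeks the path becomes 29 weeks.
No other chain overtakes it, so the finish is 29 weeks.
Change in finish: 29 − 26 = +3 weeks.

3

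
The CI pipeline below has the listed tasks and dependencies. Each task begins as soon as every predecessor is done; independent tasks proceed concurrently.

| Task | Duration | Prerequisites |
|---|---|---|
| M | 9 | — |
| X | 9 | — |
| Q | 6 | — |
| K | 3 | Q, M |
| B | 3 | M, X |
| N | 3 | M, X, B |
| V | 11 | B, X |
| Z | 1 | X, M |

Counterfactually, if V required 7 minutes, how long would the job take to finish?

As given, the longest chain is M→B→V = 9+3+11 = 23, so the finish is 23 minutes.
Since V is critical, the -4 change carries straight to that chain (now 19 minutes).
That remains the longest chain; total 19 minutes.

19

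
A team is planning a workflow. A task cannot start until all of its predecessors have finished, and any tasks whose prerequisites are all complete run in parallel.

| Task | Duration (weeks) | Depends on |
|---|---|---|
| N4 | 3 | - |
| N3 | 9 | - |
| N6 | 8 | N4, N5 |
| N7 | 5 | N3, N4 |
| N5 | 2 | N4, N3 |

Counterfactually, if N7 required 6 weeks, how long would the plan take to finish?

19

As given, the longest chain is N3→N5→N6 = 9+2+8 = 19, so the finish is 19 weeks.
The longest path through N7 is only 14 weeks, so N7 has float 5.
The critical path is still N3→N5→N6; finish is now 19 weeks.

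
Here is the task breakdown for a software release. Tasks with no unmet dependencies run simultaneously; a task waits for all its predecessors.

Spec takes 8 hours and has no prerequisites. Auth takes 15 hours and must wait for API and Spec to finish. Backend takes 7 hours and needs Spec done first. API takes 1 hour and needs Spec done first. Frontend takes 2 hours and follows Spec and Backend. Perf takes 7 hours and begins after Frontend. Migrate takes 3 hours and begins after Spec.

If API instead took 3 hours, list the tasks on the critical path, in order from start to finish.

Spec, API, Auth

As given, the longest chain is Spec→API→Auth = 8+1+15 = 24, so the finish is 24 hours.
Since API is critical, the +2 change carries straight to that chain (now 26 hours).
The critical path is still Spec→API→Auth; finish is now 26 hours.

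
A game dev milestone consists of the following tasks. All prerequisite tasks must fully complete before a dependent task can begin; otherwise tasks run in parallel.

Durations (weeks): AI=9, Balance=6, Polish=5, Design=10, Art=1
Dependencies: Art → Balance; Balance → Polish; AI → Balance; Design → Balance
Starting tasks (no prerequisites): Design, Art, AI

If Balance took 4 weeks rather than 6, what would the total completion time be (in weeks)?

19

Critical path before the change: Design→Balance→Polish = 10+6+5 = 21 giving 21 weeks.
Since Balance is critical, the -2 change carries straight to that chain (now 19 weeks).
That remains the longest chain; total 19 weeks.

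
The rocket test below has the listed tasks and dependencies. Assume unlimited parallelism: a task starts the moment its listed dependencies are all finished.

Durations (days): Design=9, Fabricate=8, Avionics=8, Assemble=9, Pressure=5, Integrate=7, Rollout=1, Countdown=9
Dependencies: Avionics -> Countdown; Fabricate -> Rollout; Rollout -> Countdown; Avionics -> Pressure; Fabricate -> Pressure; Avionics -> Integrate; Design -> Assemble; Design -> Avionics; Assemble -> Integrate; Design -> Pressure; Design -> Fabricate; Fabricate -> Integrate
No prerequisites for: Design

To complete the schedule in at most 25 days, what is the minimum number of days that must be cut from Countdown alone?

Current finish: 27 days; target: 25.
Countdown is on every critical path, so each day cut from Countdown cuts the finish by one (this holds down to a finish of 25).
Need 27 − 25 = 2 days off Countdown → Countdown becomes 7 days, finish becomes 25.

2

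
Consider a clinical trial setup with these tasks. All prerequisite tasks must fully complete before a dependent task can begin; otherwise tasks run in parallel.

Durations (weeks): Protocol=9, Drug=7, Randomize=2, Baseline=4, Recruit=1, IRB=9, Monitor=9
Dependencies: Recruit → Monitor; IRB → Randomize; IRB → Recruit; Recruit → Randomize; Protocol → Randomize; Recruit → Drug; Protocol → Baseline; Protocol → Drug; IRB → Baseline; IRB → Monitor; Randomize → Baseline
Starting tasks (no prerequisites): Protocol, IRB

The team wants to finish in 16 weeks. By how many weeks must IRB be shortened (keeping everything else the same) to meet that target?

3

Current finish: 19 weeks; target: 16.
IRB is on every critical path, so each week cut from IRB cuts the finish by one (this holds down to a finish of 16).
Need 19 − 16 = 3 weeks off IRB → IRB becomes 6 weeks, finish becomes 16.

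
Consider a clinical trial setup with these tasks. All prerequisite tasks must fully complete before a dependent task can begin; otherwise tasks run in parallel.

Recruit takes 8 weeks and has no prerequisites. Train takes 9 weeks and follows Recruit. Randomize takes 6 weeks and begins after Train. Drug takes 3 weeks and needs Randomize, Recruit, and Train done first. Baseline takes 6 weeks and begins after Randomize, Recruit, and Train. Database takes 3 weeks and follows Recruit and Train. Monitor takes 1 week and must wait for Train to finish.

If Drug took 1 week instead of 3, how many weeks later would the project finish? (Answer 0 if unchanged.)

0

The binding path is Recruit→Train→Randomize→Baseline = 8+9+6+6 = 29; finish at 29 weeks.
Drug is off the critical path — its longest chain is 26 weeks, giving 3 of slack.
That remains the longest chain; total 29 weeks.
Change in finish: 29 − 29 = +0 weeks.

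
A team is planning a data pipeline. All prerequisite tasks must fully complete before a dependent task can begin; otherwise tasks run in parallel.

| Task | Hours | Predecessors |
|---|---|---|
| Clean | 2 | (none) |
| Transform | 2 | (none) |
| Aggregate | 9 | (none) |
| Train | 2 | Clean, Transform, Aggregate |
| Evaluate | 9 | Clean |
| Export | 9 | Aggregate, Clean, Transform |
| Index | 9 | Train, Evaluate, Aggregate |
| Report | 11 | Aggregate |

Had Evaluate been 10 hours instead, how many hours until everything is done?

21

Critical path before the change: Clean→Evaluate→Index = 2+9+9 = 20 giving 20 hours.
Since Evaluate is critical, the +1 change carries straight to that chain (now 21 hours).
That remains the longest chain; total 21 hours.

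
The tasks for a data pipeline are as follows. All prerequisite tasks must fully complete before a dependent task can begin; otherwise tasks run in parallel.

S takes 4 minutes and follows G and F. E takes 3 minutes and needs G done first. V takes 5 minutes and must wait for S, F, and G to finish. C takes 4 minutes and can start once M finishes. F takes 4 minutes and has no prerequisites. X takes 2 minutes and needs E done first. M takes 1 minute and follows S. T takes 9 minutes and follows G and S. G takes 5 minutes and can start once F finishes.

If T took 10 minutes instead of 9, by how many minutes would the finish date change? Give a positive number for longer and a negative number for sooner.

As given, the longest chain is F→G→S→T = 4+5+4+9 = 22, so the finish is 22 minutes.
T is on the critical path; changing it to 10 makes that path 23 minutes.
No other chain overtakes it, so the finish is 23 minutes.
Change in finish: 23 − 22 = +1 minutes.

1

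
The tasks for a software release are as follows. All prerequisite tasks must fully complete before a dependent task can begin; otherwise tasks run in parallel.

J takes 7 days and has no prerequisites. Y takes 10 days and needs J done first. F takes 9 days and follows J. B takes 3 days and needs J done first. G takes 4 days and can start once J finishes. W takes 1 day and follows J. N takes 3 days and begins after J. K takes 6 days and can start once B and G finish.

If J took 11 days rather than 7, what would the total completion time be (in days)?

21

Critical path before the change: J→Y = 7+10 = 17 giving 17 days.
Since J is critical, the +4 change carries straight to that chain (now 21 days).
The critical path is still J→Y; finish is now 21 days.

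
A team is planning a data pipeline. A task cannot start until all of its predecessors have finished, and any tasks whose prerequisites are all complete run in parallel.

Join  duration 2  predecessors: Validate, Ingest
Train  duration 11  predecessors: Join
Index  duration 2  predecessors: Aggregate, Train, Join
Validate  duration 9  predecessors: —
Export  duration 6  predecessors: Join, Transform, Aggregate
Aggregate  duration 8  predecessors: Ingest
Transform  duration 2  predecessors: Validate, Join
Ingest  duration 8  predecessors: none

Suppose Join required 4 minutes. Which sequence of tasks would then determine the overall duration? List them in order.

As given, the longest chain is Validate→Join→Train→Index = 9+2+11+2 = 24, so the finish is 24 minutes.
Since Join is critical, the +2 change carries straight to that chain (now 26 minutes).
No other chain overtakes it, so the finish is 26 minutes.

Validate, Join, Train, Index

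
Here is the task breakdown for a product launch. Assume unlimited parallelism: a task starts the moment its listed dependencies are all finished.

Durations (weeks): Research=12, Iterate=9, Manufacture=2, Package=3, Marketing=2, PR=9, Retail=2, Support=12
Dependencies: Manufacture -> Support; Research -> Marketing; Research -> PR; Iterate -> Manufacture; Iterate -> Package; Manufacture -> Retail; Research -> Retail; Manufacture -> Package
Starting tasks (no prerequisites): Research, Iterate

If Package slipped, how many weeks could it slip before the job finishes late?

The longest chain is Iterate→Manufacture→Support = 9+2+12 = 23; overall finish 23 weeks.
The longest chain containing Package totals 14 weeks.
So Package can slip 23 − 14 = 9 weeks.

9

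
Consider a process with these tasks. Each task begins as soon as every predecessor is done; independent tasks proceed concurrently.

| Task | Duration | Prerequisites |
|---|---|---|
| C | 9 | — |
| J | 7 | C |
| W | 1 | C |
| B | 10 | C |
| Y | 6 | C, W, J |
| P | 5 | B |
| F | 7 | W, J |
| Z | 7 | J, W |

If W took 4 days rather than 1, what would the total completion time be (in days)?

24

The binding path is C→B→P = 9+10+5 = 24; finish at 24 days.
The longest path through W is only 17 days, so W has float 7.
No other chain overtakes it, so the finish is 24 days.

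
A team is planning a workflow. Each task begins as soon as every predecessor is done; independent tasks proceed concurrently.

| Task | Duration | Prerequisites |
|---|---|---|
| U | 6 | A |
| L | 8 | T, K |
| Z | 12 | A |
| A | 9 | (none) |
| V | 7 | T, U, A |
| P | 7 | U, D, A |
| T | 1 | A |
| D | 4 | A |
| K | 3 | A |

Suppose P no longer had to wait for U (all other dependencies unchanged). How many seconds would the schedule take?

Before: longest chain A→U→V = 9+6+7 = 22, finish 22.
Without U→P, P's earliest start moves from 15 to 13.
The longest chain is now A→U→V = 9+6+7 = 22, so the schedule takes 22 seconds.

22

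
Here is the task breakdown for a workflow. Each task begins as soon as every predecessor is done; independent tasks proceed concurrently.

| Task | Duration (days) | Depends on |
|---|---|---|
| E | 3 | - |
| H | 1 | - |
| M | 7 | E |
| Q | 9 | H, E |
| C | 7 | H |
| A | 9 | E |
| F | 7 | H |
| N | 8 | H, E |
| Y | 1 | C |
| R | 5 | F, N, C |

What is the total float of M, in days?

Critical path: E→N→R = 3+8+5 = 16, so the finish is 16 days.
M finishes as early as 10 and must finish by 16.
So M can slip 16 − 10 = 6 days.

6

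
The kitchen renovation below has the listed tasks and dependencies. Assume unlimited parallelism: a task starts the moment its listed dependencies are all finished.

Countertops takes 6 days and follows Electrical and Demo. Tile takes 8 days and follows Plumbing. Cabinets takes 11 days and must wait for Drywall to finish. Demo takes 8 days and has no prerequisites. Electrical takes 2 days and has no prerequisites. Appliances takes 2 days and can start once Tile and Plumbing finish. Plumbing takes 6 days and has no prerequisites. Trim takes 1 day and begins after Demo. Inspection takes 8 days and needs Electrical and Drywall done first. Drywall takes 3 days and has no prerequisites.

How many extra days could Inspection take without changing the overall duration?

5

Critical path: Plumbing→Tile→Appliances = 6+8+2 = 16, so the finish is 16 days.
The longest chain containing Inspection totals 11 days.
So Inspection can slip 16 − 11 = 5 days.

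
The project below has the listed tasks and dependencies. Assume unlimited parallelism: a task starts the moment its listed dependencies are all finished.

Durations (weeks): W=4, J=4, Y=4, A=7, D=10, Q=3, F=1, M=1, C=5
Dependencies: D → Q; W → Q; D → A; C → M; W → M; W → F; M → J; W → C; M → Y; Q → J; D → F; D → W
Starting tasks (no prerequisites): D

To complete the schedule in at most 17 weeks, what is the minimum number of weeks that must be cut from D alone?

Current finish: 24 weeks; target: 17.
D is on every critical path, so each week cut from D cuts the finish by one (this holds down to a finish of 15).
Need 24 − 17 = 7 weeks off D → D becomes 3 weeks, finish becomes 17.

7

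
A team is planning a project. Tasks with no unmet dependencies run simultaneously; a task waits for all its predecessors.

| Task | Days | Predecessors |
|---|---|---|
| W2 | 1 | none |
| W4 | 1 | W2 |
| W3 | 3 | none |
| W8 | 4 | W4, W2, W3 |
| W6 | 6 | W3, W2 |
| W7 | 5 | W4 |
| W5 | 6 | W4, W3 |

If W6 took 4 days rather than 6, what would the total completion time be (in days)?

As given, the longest chain is W3→W6 = 3+6 = 9, so the finish is 9 days.
W6 lies on that path, so at 4 days the path becomes 7 days.
New critical path: W3→W5 = 3+6 = 9 ⇒ 9 days.

9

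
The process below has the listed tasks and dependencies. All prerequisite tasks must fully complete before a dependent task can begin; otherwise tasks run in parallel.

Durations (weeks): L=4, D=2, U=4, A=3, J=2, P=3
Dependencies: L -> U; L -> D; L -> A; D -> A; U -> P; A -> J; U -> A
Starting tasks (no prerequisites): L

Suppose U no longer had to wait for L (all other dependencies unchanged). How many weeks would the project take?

11

Original critical path: L→U→A→J = 4+4+3+2 = 13 ⇒ 13 weeks.
Without L→U, U's earliest start moves from 4 to 0.
New critical path: L→D→A→J = 4+2+3+2 = 11 ⇒ 11 weeks.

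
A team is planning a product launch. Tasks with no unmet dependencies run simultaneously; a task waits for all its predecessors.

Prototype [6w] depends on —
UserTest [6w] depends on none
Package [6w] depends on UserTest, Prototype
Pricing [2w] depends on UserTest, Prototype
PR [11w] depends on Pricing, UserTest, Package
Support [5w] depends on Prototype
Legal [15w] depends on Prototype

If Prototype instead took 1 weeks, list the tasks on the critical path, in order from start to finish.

The binding path is Prototype→Package→PR = 6+6+11 = 23; finish at 23 weeks.
Prototype lies on that path, so at 1 week the path becomes 18 weeks.
New critical path: UserTest→Package→PR = 6+6+11 = 23 ⇒ 23 weeks.

UserTest, Package, PR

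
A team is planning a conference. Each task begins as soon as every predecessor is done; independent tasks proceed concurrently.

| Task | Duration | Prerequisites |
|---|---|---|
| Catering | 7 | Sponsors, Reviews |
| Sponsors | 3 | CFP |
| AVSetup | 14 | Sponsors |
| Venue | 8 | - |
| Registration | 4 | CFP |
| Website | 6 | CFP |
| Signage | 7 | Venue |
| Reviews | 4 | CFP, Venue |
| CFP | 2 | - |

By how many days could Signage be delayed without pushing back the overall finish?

The longest chain is Venue→Reviews→Catering = 8+4+7 = 19; overall finish 19 days.
The longest chain containing Signage totals 15 days.
Slack of Signage = 12 − 8 = 4 days.

4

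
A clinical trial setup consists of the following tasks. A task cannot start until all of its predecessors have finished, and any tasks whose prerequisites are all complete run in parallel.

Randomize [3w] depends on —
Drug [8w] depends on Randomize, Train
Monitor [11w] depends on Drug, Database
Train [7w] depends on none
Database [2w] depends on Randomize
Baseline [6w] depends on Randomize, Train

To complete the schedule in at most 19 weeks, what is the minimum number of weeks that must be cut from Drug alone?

7

Current finish: 26 weeks; target: 19.
Drug is on every critical path, so each week cut from Drug cuts the finish by one (this holds down to a finish of 19).
Need 26 − 19 = 7 weeks off Drug → Drug becomes 1 week, finish becomes 19.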